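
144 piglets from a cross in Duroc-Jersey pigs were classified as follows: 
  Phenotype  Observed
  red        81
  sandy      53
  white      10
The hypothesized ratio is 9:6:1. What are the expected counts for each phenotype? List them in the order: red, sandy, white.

The 9:6:1 ratio has 16 parts, so with N = 144 the expected counts are:
  red: 144 × 9/16 = 81
  sandy: 144 × 6/16 = 54
  white: 144 × 1/16 = 9

81, 54, 9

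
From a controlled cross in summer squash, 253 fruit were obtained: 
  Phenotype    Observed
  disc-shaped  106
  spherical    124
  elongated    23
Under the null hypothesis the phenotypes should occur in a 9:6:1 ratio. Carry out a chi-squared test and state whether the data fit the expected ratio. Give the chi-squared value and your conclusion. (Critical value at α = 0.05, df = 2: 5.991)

Total ratio parts = 16. Expected numbers out of 253:
  disc-shaped: 253 × 9/16 = 142.3125
  spherical: 253 × 6/16 = 94.875
  elongated: 253 × 1/16 = 15.8125
χ² = Σ (O − E)² / E
  disc-shaped: (106 − 142.3125)² / 142.3125 = 9.2655
  spherical: (124 − 94.875)² / 94.875 = 8.9409
  elongated: (23 − 15.8125)² / 15.8125 = 3.2670
χ² = 9.2655 + 8.9409 + 3.2670 = 21.4734 ≈ 21.473
Degrees of freedom = 3 − 1 = 2; critical value at α = 0.05 is 5.991.
Since 21.473 > 5.991, we reject the null hypothesis — the data do not fit the 9:6:1 ratio.

21.473; not consistent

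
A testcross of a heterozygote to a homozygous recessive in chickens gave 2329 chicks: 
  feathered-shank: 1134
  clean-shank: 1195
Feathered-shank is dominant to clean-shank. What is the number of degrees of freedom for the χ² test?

A testcross of a heterozygote (Aa × aa) gives a 1:1 phenotypic ratio.
A goodness-of-fit test with 2 phenotype classes has df = 2 − 1 = 1.

1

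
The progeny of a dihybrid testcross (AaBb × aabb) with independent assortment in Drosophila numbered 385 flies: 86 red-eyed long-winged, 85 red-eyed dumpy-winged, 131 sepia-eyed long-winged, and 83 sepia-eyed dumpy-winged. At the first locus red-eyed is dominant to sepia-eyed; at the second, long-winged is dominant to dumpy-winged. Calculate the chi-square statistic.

A dihybrid testcross with independent assortment gives a 1:1:1:1 ratio.
The 1:1:1:1 ratio has 4 parts, so with N = 385 the expected counts are:
  red-eyed long-winged: 385 × 1/4 = 96.25
  red-eyed dumpy-winged: 385 × 1/4 = 96.25
  sepia-eyed long-winged: 385 × 1/4 = 96.25
  sepia-eyed dumpy-winged: 385 × 1/4 = 96.25
χ² = Σ (O − E)² / E
  red-eyed long-winged: (86 − 96.25)² / 96.25 = 1.0916
  red-eyed dumpy-winged: (85 − 96.25)² / 96.25 = 1.3149
  sepia-eyed long-winged: (131 − 96.25)² / 96.25 = 12.5461
  sepia-eyed dumpy-winged: (83 − 96.25)² / 96.25 = 1.8240
χ² = 1.0916 + 1.3149 + 12.5461 + 1.8240 = 16.7766 ≈ 16.777

16.777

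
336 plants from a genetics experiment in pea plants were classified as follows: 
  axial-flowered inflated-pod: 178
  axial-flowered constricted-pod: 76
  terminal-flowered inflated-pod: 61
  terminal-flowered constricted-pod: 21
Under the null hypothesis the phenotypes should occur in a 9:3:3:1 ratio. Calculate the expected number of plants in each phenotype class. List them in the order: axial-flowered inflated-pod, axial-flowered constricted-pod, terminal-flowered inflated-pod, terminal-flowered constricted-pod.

Expected counts for N = 336 under a 9:3:3:1 ratio (total parts = 16):
  axial-flowered inflated-pod: 336 × 9/16 = 189
  axial-flowered constricted-pod: 336 × 3/16 = 63
  terminal-flowered inflated-pod: 336 × 3/16 = 63
  terminal-flowered constricted-pod: 336 × 1/16 = 21

189, 63, 63, 21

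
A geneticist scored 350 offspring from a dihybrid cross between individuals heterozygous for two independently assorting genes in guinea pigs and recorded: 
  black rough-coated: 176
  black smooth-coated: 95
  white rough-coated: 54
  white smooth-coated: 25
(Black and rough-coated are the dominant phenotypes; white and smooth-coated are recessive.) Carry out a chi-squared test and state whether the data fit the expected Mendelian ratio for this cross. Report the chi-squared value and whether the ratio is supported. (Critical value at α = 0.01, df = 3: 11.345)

17.868; not consistent

A dihybrid F₂ with independent assortment and complete dominance at both loci gives a 9:3:3:1 phenotypic ratio.
Under the 9:3:3:1 hypothesis (Σ ratio = 16, N = 350):
  black rough-coated: 350 × 9/16 = 196.875
  black smooth-coated: 350 × 3/16 = 65.625
  white rough-coated: 350 × 3/16 = 65.625
  white smooth-coated: 350 × 1/16 = 21.875
χ² = Σ (O − E)² / E
  black rough-coated: (176 − 196.875)² / 196.875 = 2.2134
  black smooth-coated: (95 − 65.625)² / 65.625 = 13.1488
  white rough-coated: (54 − 65.625)² / 65.625 = 2.0593
  white smooth-coated: (25 − 21.875)² / 21.875 = 0.4464
χ² = 2.2134 + 13.1488 + 2.0593 + 0.4464 = 17.8679 ≈ 17.868
Degrees of freedom = 4 − 1 = 3; critical value at α = 0.01 is 11.345.
Since 17.868 > 11.345, we reject the null hypothesis — the data do not fit the 9:3:3:1 ratio.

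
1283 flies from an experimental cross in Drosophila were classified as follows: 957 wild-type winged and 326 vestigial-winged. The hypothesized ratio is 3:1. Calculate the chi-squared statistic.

0.115

Total ratio parts = 4. Expected numbers out of 1283:
  wild-type winged: 1283 × 3/4 = 962.25
  vestigial-winged: 1283 × 1/4 = 320.75
χ² = Σ (O − E)² / E
  wild-type winged: (957 − 962.25)² / 962.25 = 0.0286
  vestigial-winged: (326 − 320.75)² / 320.75 = 0.0859
χ² = 0.0286 + 0.0859 = 0.1145 ≈ 0.115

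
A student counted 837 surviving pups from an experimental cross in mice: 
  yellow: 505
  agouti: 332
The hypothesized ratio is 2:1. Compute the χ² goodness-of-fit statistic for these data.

15.102

Expected counts for N = 837 under a 2:1 ratio (total parts = 3):
  yellow: 837 × 2/3 = 558
  agouti: 837 × 1/3 = 279
χ² = Σ (O − E)² / E
  yellow: (505 − 558)² / 558 = 5.0341
  agouti: (332 − 279)² / 279 = 10.0681
χ² = 5.0341 + 10.0681 = 15.1022 ≈ 15.102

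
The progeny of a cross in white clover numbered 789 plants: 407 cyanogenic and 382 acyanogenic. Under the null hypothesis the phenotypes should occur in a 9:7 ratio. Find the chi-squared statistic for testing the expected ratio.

The 9:7 ratio has 16 parts, so with N = 789 the expected counts are:
  cyanogenic: 789 × 9/16 = 443.8125
  acyanogenic: 789 × 7/16 = 345.1875
χ² = Σ (O − E)² / E
  cyanogenic: (407 − 443.8125)² / 443.8125 = 3.0535
  acyanogenic: (382 − 345.1875)² / 345.1875 = 3.9259
χ² = 3.0535 + 3.9259 = 6.9794 ≈ 6.979

6.979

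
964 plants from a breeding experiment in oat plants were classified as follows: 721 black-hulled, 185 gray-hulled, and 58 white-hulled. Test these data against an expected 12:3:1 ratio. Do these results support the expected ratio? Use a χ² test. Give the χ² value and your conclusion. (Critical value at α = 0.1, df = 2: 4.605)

0.189; consistent

Total ratio parts = 16. Expected numbers out of 964:
  black-hulled: 964 × 12/16 = 723
  gray-hulled: 964 × 3/16 = 180.75
  white-hulled: 964 × 1/16 = 60.25
χ² = Σ (O − E)² / E
  black-hulled: (721 − 723)² / 723 = 0.0055
  gray-hulled: (185 − 180.75)² / 180.75 = 0.0999
  white-hulled: (58 − 60.25)² / 60.25 = 0.0840
χ² = 0.0055 + 0.0999 + 0.0840 = 0.1894 ≈ 0.189
Degrees of freedom = 3 − 1 = 2; critical value at α = 0.1 is 4.605.
Since 0.189 < 4.605, we fail to reject the null hypothesis — the data are consistent with the 12:3:1 ratio.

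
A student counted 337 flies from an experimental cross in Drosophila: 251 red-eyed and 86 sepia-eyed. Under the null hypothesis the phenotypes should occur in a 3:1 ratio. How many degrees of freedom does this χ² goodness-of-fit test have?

A goodness-of-fit test with 2 phenotype classes has df = 2 − 1 = 1.

1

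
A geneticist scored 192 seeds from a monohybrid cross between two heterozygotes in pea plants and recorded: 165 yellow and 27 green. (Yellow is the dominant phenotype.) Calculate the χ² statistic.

For a monohybrid cross between heterozygotes with complete dominance, the expected phenotypic ratio is 3:1.
The 3:1 ratio has 4 parts, so with N = 192 the expected counts are:
  yellow: 192 × 3/4 = 144
  green: 192 × 1/4 = 48
χ² = Σ (O − E)² / E
  yellow: (165 − 144)² / 144 = 3.0625
  green: (27 − 48)² / 48 = 9.1875
χ² = 3.0625 + 9.1875 = 12.250

12.250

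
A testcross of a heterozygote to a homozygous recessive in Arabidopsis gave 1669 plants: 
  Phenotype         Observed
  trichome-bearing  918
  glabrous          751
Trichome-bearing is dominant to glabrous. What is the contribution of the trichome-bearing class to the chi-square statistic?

A testcross of a heterozygote (Aa × aa) gives a 1:1 phenotypic ratio.
The 1:1 ratio has 2 parts, so with N = 1669 the expected counts are:
  trichome-bearing: 1669 × 1/2 = 834.5
  glabrous: 1669 × 1/2 = 834.5
Contribution of trichome-bearing: (918 − 834.5)² / 834.5 = 8.3550

8.355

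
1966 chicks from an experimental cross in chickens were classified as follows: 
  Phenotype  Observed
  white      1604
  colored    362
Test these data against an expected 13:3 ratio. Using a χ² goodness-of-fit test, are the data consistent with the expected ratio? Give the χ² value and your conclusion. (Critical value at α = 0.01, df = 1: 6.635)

Total ratio parts = 16. Expected numbers out of 1966:
  white: 1966 × 13/16 = 1597.375
  colored: 1966 × 3/16 = 368.625
χ² = Σ (O − E)² / E
  white: (1604 − 1597.375)² / 1597.375 = 0.0275
  colored: (362 − 368.625)² / 368.625 = 0.1191
χ² = 0.0275 + 0.1191 = 0.1466 ≈ 0.147
Degrees of freedom = 2 − 1 = 1; critical value at α = 0.01 is 6.635.
Since 0.147 < 6.635, we fail to reject the null hypothesis — the data are consistent with the 13:3 ratio.

0.147; consistent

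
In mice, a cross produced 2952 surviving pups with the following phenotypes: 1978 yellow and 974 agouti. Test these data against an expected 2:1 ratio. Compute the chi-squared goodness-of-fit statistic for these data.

Expected counts for N = 2952 under a 2:1 ratio (total parts = 3):
  yellow: 2952 × 2/3 = 1968
  agouti: 2952 × 1/3 = 984
χ² = Σ (O − E)² / E
  yellow: (1978 − 1968)² / 1968 = 0.0508
  agouti: (974 − 984)² / 984 = 0.1016
χ² = 0.0508 + 0.1016 = 0.1524 ≈ 0.152

0.152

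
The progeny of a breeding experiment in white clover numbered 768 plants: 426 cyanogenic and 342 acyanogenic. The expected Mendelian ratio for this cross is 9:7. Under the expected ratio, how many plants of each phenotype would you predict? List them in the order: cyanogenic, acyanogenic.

Expected counts for N = 768 under a 9:7 ratio (total parts = 16):
  cyanogenic: 768 × 9/16 = 432
  acyanogenic: 768 × 7/16 = 336

432, 336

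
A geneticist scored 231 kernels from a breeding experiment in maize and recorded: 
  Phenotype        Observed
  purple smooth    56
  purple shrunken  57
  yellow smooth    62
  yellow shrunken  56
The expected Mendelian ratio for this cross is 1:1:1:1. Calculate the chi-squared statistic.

The 1:1:1:1 ratio has 4 parts, so with N = 231 the expected counts are:
  purple smooth: 231 × 1/4 = 57.75
  purple shrunken: 231 × 1/4 = 57.75
  yellow smooth: 231 × 1/4 = 57.75
  yellow shrunken: 231 × 1/4 = 57.75
χ² = Σ (O − E)² / E
  purple smooth: (56 − 57.75)² / 57.75 = 0.0530
  purple shrunken: (57 − 57.75)² / 57.75 = 0.0097
  yellow smooth: (62 − 57.75)² / 57.75 = 0.3128
  yellow shrunken: (56 − 57.75)² / 57.75 = 0.0530
χ² = 0.0530 + 0.0097 + 0.3128 + 0.0530 = 0.4285 ≈ 0.429

0.429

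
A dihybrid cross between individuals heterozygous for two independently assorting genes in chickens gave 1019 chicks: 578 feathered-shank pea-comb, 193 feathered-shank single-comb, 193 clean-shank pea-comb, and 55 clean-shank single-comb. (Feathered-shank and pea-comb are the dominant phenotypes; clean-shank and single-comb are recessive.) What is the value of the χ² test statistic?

A dihybrid F₂ with independent assortment and complete dominance at both loci gives a 9:3:3:1 phenotypic ratio.
Expected counts for N = 1019 under a 9:3:3:1 ratio (total parts = 16):
  feathered-shank pea-comb: 1019 × 9/16 = 573.1875
  feathered-shank single-comb: 1019 × 3/16 = 191.0625
  clean-shank pea-comb: 1019 × 3/16 = 191.0625
  clean-shank single-comb: 1019 × 1/16 = 63.6875
χ² = Σ (O − E)² / E
  feathered-shank pea-comb: (578 − 573.1875)² / 573.1875 = 0.0404
  feathered-shank single-comb: (193 − 191.0625)² / 191.0625 = 0.0196
  clean-shank pea-comb: (193 − 191.0625)² / 191.0625 = 0.0196
  clean-shank single-comb: (55 − 63.6875)² / 63.6875 = 1.1850
χ² = 0.0404 + 0.0196 + 0.0196 + 1.1850 = 1.2646 ≈ 1.265

1.265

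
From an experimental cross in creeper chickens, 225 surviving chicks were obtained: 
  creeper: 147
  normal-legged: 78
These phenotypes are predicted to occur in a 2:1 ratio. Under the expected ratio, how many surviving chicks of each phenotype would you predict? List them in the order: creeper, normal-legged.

Under the 2:1 hypothesis (Σ ratio = 3, N = 225):
  creeper: 225 × 2/3 = 150
  normal-legged: 225 × 1/3 = 75

150, 75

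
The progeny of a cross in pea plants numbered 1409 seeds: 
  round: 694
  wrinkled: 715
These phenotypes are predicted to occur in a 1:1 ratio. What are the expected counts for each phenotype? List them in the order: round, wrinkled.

Total ratio parts = 2. Expected numbers out of 1409:
  round: 1409 × 1/2 = 704.5
  wrinkled: 1409 × 1/2 = 704.5

704.5, 704.5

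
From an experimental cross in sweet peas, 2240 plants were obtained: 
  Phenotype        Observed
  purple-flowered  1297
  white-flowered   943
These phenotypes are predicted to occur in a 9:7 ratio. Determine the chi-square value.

2.483

The 9:7 ratio has 16 parts, so with N = 2240 the expected counts are:
  purple-flowered: 2240 × 9/16 = 1260
  white-flowered: 2240 × 7/16 = 980
χ² = Σ (O − E)² / E
  purple-flowered: (1297 − 1260)² / 1260 = 1.0865
  white-flowered: (943 − 980)² / 980 = 1.3969
χ² = 1.0865 + 1.3969 = 2.4834 ≈ 2.483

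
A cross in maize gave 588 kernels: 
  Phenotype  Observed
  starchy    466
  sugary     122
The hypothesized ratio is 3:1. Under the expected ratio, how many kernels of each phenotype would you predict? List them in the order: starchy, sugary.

441, 147

Expected counts for N = 588 under a 3:1 ratio (total parts = 4):
  starchy: 588 × 3/4 = 441
  sugary: 588 × 1/4 = 147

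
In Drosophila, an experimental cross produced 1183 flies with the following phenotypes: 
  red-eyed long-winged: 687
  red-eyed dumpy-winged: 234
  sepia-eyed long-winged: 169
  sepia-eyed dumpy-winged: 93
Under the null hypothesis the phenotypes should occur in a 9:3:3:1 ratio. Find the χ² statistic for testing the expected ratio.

18.857

Under the 9:3:3:1 hypothesis (Σ ratio = 16, N = 1183):
  red-eyed long-winged: 1183 × 9/16 = 665.4375
  red-eyed dumpy-winged: 1183 × 3/16 = 221.8125
  sepia-eyed long-winged: 1183 × 3/16 = 221.8125
  sepia-eyed dumpy-winged: 1183 × 1/16 = 73.9375
χ² = Σ (O − E)² / E
  red-eyed long-winged: (687 − 665.4375)² / 665.4375 = 0.6987
  red-eyed dumpy-winged: (234 − 221.8125)² / 221.8125 = 0.6696
  sepia-eyed long-winged: (169 − 221.8125)² / 221.8125 = 12.5744
  sepia-eyed dumpy-winged: (93 − 73.9375)² / 73.9375 = 4.9147
χ² = 0.6987 + 0.6696 + 12.5744 + 4.9147 = 18.8574 ≈ 18.857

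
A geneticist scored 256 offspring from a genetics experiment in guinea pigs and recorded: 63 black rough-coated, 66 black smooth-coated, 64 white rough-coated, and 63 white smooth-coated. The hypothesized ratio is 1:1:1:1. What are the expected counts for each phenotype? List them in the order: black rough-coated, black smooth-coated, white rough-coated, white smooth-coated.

Total ratio parts = 4. Expected numbers out of 256:
  black rough-coated: 256 × 1/4 = 64
  black smooth-coated: 256 × 1/4 = 64
  white rough-coated: 256 × 1/4 = 64
  white smooth-coated: 256 × 1/4 = 64

64, 64, 64, 64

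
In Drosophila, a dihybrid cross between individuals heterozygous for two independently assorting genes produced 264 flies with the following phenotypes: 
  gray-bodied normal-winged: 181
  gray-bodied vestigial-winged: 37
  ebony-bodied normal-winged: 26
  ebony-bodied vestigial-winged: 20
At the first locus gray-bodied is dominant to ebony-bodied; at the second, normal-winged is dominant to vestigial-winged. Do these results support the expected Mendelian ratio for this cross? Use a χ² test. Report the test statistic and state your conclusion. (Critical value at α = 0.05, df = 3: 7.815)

22.168; not consistent

A dihybrid F₂ with independent assortment and complete dominance at both loci gives a 9:3:3:1 phenotypic ratio.
The 9:3:3:1 ratio has 16 parts, so with N = 264 the expected counts are:
  gray-bodied normal-winged: 264 × 9/16 = 148.5
  gray-bodied vestigial-winged: 264 × 3/16 = 49.5
  ebony-bodied normal-winged: 264 × 3/16 = 49.5
  ebony-bodied vestigial-winged: 264 × 1/16 = 16.5
χ² = Σ (O − E)² / E
  gray-bodied normal-winged: (181 − 148.5)² / 148.5 = 7.1128
  gray-bodied vestigial-winged: (37 − 49.5)² / 49.5 = 3.1566
  ebony-bodied normal-winged: (26 − 49.5)² / 49.5 = 11.1566
  ebony-bodied vestigial-winged: (20 − 16.5)² / 16.5 = 0.7424
χ² = 7.1128 + 3.1566 + 11.1566 + 0.7424 = 22.1684 ≈ 22.168
Degrees of freedom = 4 − 1 = 3; critical value at α = 0.05 is 7.815.
Since 22.168 > 7.815, we reject the null hypothesis — the data do not fit the 9:3:3:1 ratio.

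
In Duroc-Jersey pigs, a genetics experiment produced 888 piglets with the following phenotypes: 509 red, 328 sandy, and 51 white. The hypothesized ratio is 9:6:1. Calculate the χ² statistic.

0.621

The 9:6:1 ratio has 16 parts, so with N = 888 the expected counts are:
  red: 888 × 9/16 = 499.5
  sandy: 888 × 6/16 = 333
  white: 888 × 1/16 = 55.5
χ² = Σ (O − E)² / E
  red: (509 − 499.5)² / 499.5 = 0.1807
  sandy: (328 − 333)² / 333 = 0.0751
  white: (51 − 55.5)² / 55.5 = 0.3649
χ² = 0.1807 + 0.0751 + 0.3649 = 0.6207 ≈ 0.621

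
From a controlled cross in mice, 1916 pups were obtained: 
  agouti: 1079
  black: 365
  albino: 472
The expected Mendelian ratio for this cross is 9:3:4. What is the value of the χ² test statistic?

Under the 9:3:4 hypothesis (Σ ratio = 16, N = 1916):
  agouti: 1916 × 9/16 = 1077.75
  black: 1916 × 3/16 = 359.25
  albino: 1916 × 4/16 = 479
χ² = Σ (O − E)² / E
  agouti: (1079 − 1077.75)² / 1077.75 = 0.0014
  black: (365 − 359.25)² / 359.25 = 0.0920
  albino: (472 − 479)² / 479 = 0.1023
χ² = 0.0014 + 0.0920 + 0.1023 = 0.1957 ≈ 0.196

0.196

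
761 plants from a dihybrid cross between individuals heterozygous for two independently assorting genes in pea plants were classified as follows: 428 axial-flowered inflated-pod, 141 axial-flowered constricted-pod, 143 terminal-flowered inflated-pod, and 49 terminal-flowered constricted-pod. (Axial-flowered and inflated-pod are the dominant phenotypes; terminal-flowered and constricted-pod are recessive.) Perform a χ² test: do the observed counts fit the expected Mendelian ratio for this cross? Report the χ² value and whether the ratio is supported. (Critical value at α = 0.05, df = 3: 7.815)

A dihybrid F₂ with independent assortment and complete dominance at both loci gives a 9:3:3:1 phenotypic ratio.
The 9:3:3:1 ratio has 16 parts, so with N = 761 the expected counts are:
  axial-flowered inflated-pod: 761 × 9/16 = 428.0625
  axial-flowered constricted-pod: 761 × 3/16 = 142.6875
  terminal-flowered inflated-pod: 761 × 3/16 = 142.6875
  terminal-flowered constricted-pod: 761 × 1/16 = 47.5625
χ² = Σ (O − E)² / E
  axial-flowered inflated-pod: (428 − 428.0625)² / 428.0625 = 0.0000
  axial-flowered constricted-pod: (141 − 142.6875)² / 142.6875 = 0.0200
  terminal-flowered inflated-pod: (143 − 142.6875)² / 142.6875 = 0.0007
  terminal-flowered constricted-pod: (49 − 47.5625)² / 47.5625 = 0.0434
χ² = 0.0000 + 0.0200 + 0.0007 + 0.0434 = 0.0641 ≈ 0.064
Degrees of freedom = 4 − 1 = 3; critical value at α = 0.05 is 7.815.
Since 0.064 < 7.815, we fail to reject the null hypothesis — the data are consistent with the 9:3:3:1 ratio.

0.064; consistent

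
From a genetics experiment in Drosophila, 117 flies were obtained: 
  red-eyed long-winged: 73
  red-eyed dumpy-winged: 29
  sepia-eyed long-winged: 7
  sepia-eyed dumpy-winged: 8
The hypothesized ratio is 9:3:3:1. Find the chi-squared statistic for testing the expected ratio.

Under the 9:3:3:1 hypothesis (Σ ratio = 16, N = 117):
  red-eyed long-winged: 117 × 9/16 = 65.8125
  red-eyed dumpy-winged: 117 × 3/16 = 21.9375
  sepia-eyed long-winged: 117 × 3/16 = 21.9375
  sepia-eyed dumpy-winged: 117 × 1/16 = 7.3125
χ² = Σ (O − E)² / E
  red-eyed long-winged: (73 − 65.8125)² / 65.8125 = 0.7850
  red-eyed dumpy-winged: (29 − 21.9375)² / 21.9375 = 2.2737
  sepia-eyed long-winged: (7 − 21.9375)² / 21.9375 = 10.1711
  sepia-eyed dumpy-winged: (8 − 7.3125)² / 7.3125 = 0.0646
χ² = 0.7850 + 2.2737 + 10.1711 + 0.0646 = 13.2944 ≈ 13.294

13.294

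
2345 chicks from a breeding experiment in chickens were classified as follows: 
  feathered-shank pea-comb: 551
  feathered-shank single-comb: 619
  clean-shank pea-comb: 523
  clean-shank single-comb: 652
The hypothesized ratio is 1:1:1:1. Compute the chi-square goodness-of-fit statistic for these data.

18.147

The 1:1:1:1 ratio has 4 parts, so with N = 2345 the expected counts are:
  feathered-shank pea-comb: 2345 × 1/4 = 586.25
  feathered-shank single-comb: 2345 × 1/4 = 586.25
  clean-shank pea-comb: 2345 × 1/4 = 586.25
  clean-shank single-comb: 2345 × 1/4 = 586.25
χ² = Σ (O − E)² / E
  feathered-shank pea-comb: (551 − 586.25)² / 586.25 = 2.1195
  feathered-shank single-comb: (619 − 586.25)² / 586.25 = 1.8295
  clean-shank pea-comb: (523 − 586.25)² / 586.25 = 6.8240
  clean-shank single-comb: (652 − 586.25)² / 586.25 = 7.3741
χ² = 2.1195 + 1.8295 + 6.8240 + 7.3741 = 18.1471 ≈ 18.147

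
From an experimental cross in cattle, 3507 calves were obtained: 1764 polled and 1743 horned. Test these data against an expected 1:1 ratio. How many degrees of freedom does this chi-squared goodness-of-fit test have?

A goodness-of-fit test with 2 phenotype classes has df = 2 − 1 = 1.

1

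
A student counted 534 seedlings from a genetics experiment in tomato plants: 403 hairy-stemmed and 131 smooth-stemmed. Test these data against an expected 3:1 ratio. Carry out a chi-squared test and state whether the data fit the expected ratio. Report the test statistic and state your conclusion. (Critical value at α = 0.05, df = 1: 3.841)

Expected counts for N = 534 under a 3:1 ratio (total parts = 4):
  hairy-stemmed: 534 × 3/4 = 400.5
  smooth-stemmed: 534 × 1/4 = 133.5
χ² = Σ (O − E)² / E
  hairy-stemmed: (403 − 400.5)² / 400.5 = 0.0156
  smooth-stemmed: (131 − 133.5)² / 133.5 = 0.0468
χ² = 0.0156 + 0.0468 = 0.0624 ≈ 0.062
Degrees of freedom = 2 − 1 = 1; critical value at α = 0.05 is 3.841.
Since 0.062 < 3.841, we fail to reject the null hypothesis — the data are consistent with the 3:1 ratio.

0.062; consistent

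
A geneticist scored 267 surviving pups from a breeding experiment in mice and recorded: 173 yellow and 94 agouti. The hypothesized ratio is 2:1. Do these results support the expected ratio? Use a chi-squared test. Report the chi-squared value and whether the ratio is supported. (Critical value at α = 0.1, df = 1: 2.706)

Under the 2:1 hypothesis (Σ ratio = 3, N = 267):
  yellow: 267 × 2/3 = 178
  agouti: 267 × 1/3 = 89
χ² = Σ (O − E)² / E
  yellow: (173 − 178)² / 178 = 0.1404
  agouti: (94 − 89)² / 89 = 0.2809
χ² = 0.1404 + 0.2809 = 0.4213 ≈ 0.421
Degrees of freedom = 2 − 1 = 1; critical value at α = 0.1 is 2.706.
Since 0.421 < 2.706, we fail to reject the null hypothesis — the data are consistent with the 2:1 ratio.

0.421; consistent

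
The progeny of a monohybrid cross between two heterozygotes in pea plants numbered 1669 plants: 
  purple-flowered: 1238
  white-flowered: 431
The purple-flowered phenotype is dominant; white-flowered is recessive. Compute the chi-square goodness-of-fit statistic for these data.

0.604

For a monohybrid cross between heterozygotes with complete dominance, the expected phenotypic ratio is 3:1.
Total ratio parts = 4. Expected numbers out of 1669:
  purple-flowered: 1669 × 3/4 = 1251.75
  white-flowered: 1669 × 1/4 = 417.25
χ² = Σ (O − E)² / E
  purple-flowered: (1238 − 1251.75)² / 1251.75 = 0.1510
  white-flowered: (431 − 417.25)² / 417.25 = 0.4531
χ² = 0.1510 + 0.4531 = 0.6041 ≈ 0.604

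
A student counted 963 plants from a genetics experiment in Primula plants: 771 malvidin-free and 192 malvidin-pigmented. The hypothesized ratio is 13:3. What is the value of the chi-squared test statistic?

Expected counts for N = 963 under a 13:3 ratio (total parts = 16):
  malvidin-free: 963 × 13/16 = 782.4375
  malvidin-pigmented: 963 × 3/16 = 180.5625
χ² = Σ (O − E)² / E
  malvidin-free: (771 − 782.4375)² / 782.4375 = 0.1672
  malvidin-pigmented: (192 − 180.5625)² / 180.5625 = 0.7245
χ² = 0.1672 + 0.7245 = 0.8917 ≈ 0.892

0.892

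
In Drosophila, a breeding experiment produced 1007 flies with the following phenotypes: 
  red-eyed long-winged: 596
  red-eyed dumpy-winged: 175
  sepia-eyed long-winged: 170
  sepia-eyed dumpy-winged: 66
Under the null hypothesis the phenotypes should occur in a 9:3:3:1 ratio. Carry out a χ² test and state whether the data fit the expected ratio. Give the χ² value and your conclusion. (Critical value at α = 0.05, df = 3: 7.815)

4.577; consistent

Total ratio parts = 16. Expected numbers out of 1007:
  red-eyed long-winged: 1007 × 9/16 = 566.4375
  red-eyed dumpy-winged: 1007 × 3/16 = 188.8125
  sepia-eyed long-winged: 1007 × 3/16 = 188.8125
  sepia-eyed dumpy-winged: 1007 × 1/16 = 62.9375
χ² = Σ (O − E)² / E
  red-eyed long-winged: (596 − 566.4375)² / 566.4375 = 1.5429
  red-eyed dumpy-winged: (175 − 188.8125)² / 188.8125 = 1.0104
  sepia-eyed long-winged: (170 − 188.8125)² / 188.8125 = 1.8744
  sepia-eyed dumpy-winged: (66 − 62.9375)² / 62.9375 = 0.1490
χ² = 1.5429 + 1.0104 + 1.8744 + 0.1490 = 4.5767 ≈ 4.577
Degrees of freedom = 4 − 1 = 3; critical value at α = 0.05 is 7.815.
Since 4.577 < 7.815, we fail to reject the null hypothesis — the data are consistent with the 9:3:3:1 ratio.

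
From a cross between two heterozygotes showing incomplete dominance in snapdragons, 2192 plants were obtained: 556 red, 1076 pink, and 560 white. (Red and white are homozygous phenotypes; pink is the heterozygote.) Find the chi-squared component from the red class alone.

0.117

With incomplete dominance, a heterozygote × heterozygote cross gives a 1:2:1 phenotypic ratio.
Expected counts for N = 2192 under a 1:2:1 ratio (total parts = 4):
  red: 2192 × 1/4 = 548
  pink: 2192 × 2/4 = 1096
  white: 2192 × 1/4 = 548
Contribution of red: (556 − 548)² / 548 = 0.1168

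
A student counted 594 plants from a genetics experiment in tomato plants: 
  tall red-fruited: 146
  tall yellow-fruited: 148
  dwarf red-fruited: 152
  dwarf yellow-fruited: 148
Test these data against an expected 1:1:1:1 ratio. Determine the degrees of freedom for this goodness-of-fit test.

A goodness-of-fit test with 4 phenotype classes has df = 4 − 1 = 3.

3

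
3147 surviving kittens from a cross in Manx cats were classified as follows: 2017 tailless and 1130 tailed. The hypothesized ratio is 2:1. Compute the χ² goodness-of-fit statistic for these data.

9.382

Expected counts for N = 3147 under a 2:1 ratio (total parts = 3):
  tailless: 3147 × 2/3 = 2098
  tailed: 3147 × 1/3 = 1049
χ² = Σ (O − E)² / E
  tailless: (2017 − 2098)² / 2098 = 3.1273
  tailed: (1130 − 1049)² / 1049 = 6.2545
χ² = 3.1273 + 6.2545 = 9.3818 ≈ 9.382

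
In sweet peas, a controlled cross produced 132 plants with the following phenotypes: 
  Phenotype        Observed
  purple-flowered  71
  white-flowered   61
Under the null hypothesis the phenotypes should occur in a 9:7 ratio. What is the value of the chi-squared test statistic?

Total ratio parts = 16. Expected numbers out of 132:
  purple-flowered: 132 × 9/16 = 74.25
  white-flowered: 132 × 7/16 = 57.75
χ² = Σ (O − E)² / E
  purple-flowered: (71 − 74.25)² / 74.25 = 0.1423
  white-flowered: (61 − 57.75)² / 57.75 = 0.1829
χ² = 0.1423 + 0.1829 = 0.3252 ≈ 0.325

0.325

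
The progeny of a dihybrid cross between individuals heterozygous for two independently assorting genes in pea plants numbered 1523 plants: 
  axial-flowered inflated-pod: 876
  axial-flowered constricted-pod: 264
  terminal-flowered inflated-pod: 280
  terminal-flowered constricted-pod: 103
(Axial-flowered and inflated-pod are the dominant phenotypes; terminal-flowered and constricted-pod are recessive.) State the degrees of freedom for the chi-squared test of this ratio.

A dihybrid F₂ with independent assortment and complete dominance at both loci gives a 9:3:3:1 phenotypic ratio.
A goodness-of-fit test with 4 phenotype classes has df = 4 − 1 = 3.

3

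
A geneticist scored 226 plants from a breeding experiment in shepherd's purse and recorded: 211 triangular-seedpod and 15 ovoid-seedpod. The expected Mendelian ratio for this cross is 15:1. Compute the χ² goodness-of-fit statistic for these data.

0.058

Under the 15:1 hypothesis (Σ ratio = 16, N = 226):
  triangular-seedpod: 226 × 15/16 = 211.875
  ovoid-seedpod: 226 × 1/16 = 14.125
χ² = Σ (O − E)² / E
  triangular-seedpod: (211 − 211.875)² / 211.875 = 0.0036
  ovoid-seedpod: (15 − 14.125)² / 14.125 = 0.0542
χ² = 0.0036 + 0.0542 = 0.0578 ≈ 0.058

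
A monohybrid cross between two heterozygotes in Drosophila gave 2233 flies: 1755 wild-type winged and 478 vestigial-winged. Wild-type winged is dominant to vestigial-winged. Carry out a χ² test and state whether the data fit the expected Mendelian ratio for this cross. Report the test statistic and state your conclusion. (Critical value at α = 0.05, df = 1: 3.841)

15.382; not consistent

For a monohybrid cross between heterozygotes with complete dominance, the expected phenotypic ratio is 3:1.
Expected counts for N = 2233 under a 3:1 ratio (total parts = 4):
  wild-type winged: 2233 × 3/4 = 1674.75
  vestigial-winged: 2233 × 1/4 = 558.25
χ² = Σ (O − E)² / E
  wild-type winged: (1755 − 1674.75)² / 1674.75 = 3.8454
  vestigial-winged: (478 − 558.25)² / 558.25 = 11.5362
χ² = 3.8454 + 11.5362 = 15.3816 ≈ 15.382
Degrees of freedom = 2 − 1 = 1; critical value at α = 0.05 is 3.841.
Since 15.382 > 3.841, we reject the null hypothesis — the data do not fit the 3:1 ratio.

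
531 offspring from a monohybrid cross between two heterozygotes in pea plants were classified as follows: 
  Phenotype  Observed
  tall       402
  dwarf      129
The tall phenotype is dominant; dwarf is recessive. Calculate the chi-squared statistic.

0.141

For a monohybrid cross between heterozygotes with complete dominance, the expected phenotypic ratio is 3:1.
Total ratio parts = 4. Expected numbers out of 531:
  tall: 531 × 3/4 = 398.25
  dwarf: 531 × 1/4 = 132.75
χ² = Σ (O − E)² / E
  tall: (402 − 398.25)² / 398.25 = 0.0353
  dwarf: (129 − 132.75)² / 132.75 = 0.1059
χ² = 0.0353 + 0.1059 = 0.1412 ≈ 0.141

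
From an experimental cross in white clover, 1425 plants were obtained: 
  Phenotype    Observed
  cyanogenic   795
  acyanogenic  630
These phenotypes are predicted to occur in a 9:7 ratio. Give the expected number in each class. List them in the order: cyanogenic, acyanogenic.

801.5625, 623.4375

The 9:7 ratio has 16 parts, so with N = 1425 the expected counts are:
  cyanogenic: 1425 × 9/16 = 801.5625
  acyanogenic: 1425 × 7/16 = 623.4375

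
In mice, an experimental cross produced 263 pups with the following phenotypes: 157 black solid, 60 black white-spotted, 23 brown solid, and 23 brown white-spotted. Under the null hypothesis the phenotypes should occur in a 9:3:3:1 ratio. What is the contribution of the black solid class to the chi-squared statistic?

Total ratio parts = 16. Expected numbers out of 263:
  black solid: 263 × 9/16 = 147.9375
  black white-spotted: 263 × 3/16 = 49.3125
  brown solid: 263 × 3/16 = 49.3125
  brown white-spotted: 263 × 1/16 = 16.4375
Contribution of black solid: (157 − 147.9375)² / 147.9375 = 0.5552

0.555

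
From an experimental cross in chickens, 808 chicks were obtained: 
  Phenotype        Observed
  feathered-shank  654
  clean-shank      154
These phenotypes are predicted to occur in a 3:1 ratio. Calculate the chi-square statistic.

Total ratio parts = 4. Expected numbers out of 808:
  feathered-shank: 808 × 3/4 = 606
  clean-shank: 808 × 1/4 = 202
χ² = Σ (O − E)² / E
  feathered-shank: (654 − 606)² / 606 = 3.8020
  clean-shank: (154 − 202)² / 202 = 11.4059
χ² = 3.8020 + 11.4059 = 15.2079 ≈ 15.208

15.208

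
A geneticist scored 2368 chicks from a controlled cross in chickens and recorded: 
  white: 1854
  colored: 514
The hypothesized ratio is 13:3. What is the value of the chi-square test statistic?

13.583

Expected counts for N = 2368 under a 13:3 ratio (total parts = 16):
  white: 2368 × 13/16 = 1924
  colored: 2368 × 3/16 = 444
χ² = Σ (O − E)² / E
  white: (1854 − 1924)² / 1924 = 2.5468
  colored: (514 − 444)² / 444 = 11.0360
χ² = 2.5468 + 11.0360 = 13.5828 ≈ 13.583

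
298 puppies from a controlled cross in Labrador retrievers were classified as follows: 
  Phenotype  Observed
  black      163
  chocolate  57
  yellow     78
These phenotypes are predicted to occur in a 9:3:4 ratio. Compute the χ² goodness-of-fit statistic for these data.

0.315

Expected counts for N = 298 under a 9:3:4 ratio (total parts = 16):
  black: 298 × 9/16 = 167.625
  chocolate: 298 × 3/16 = 55.875
  yellow: 298 × 4/16 = 74.5
χ² = Σ (O − E)² / E
  black: (163 − 167.625)² / 167.625 = 0.1276
  chocolate: (57 − 55.875)² / 55.875 = 0.0227
  yellow: (78 − 74.5)² / 74.5 = 0.1644
χ² = 0.1276 + 0.0227 + 0.1644 = 0.3147 ≈ 0.315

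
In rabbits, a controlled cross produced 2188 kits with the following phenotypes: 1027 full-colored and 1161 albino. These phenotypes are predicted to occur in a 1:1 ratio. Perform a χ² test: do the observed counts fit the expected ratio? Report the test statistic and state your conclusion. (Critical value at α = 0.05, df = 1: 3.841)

8.207; not consistent

Total ratio parts = 2. Expected numbers out of 2188:
  full-colored: 2188 × 1/2 = 1094
  albino: 2188 × 1/2 = 1094
χ² = Σ (O − E)² / E
  full-colored: (1027 − 1094)² / 1094 = 4.1033
  albino: (1161 − 1094)² / 1094 = 4.1033
χ² = 4.1033 + 4.1033 = 8.2066 ≈ 8.207
Degrees of freedom = 2 − 1 = 1; critical value at α = 0.05 is 3.841.
Since 8.207 > 3.841, we reject the null hypothesis — the data do not fit the 1:1 ratio.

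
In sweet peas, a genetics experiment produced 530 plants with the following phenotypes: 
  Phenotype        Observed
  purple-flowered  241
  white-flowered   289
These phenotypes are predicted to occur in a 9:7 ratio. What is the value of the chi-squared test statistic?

Under the 9:7 hypothesis (Σ ratio = 16, N = 530):
  purple-flowered: 530 × 9/16 = 298.125
  white-flowered: 530 × 7/16 = 231.875
χ² = Σ (O − E)² / E
  purple-flowered: (241 − 298.125)² / 298.125 = 10.9460
  white-flowered: (289 − 231.875)² / 231.875 = 14.0734
χ² = 10.9460 + 14.0734 = 25.0194 ≈ 25.019

25.019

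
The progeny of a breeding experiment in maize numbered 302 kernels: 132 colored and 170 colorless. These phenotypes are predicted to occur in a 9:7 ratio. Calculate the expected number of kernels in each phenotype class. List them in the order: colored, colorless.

169.875, 132.125

The 9:7 ratio has 16 parts, so with N = 302 the expected counts are:
  colored: 302 × 9/16 = 169.875
  colorless: 302 × 7/16 = 132.125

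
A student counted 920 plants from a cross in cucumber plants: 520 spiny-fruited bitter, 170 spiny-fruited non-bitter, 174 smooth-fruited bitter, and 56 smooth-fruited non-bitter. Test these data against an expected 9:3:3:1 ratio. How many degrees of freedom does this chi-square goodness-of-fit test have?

A goodness-of-fit test with 4 phenotype classes has df = 4 − 1 = 3.

3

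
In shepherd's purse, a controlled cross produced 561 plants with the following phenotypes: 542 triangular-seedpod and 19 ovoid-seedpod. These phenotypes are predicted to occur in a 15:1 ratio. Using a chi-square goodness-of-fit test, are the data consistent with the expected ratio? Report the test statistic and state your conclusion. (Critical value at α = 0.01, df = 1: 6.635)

Under the 15:1 hypothesis (Σ ratio = 16, N = 561):
  triangular-seedpod: 561 × 15/16 = 525.9375
  ovoid-seedpod: 561 × 1/16 = 35.0625
χ² = Σ (O − E)² / E
  triangular-seedpod: (542 − 525.9375)² / 525.9375 = 0.4906
  ovoid-seedpod: (19 − 35.0625)² / 35.0625 = 7.3584
χ² = 0.4906 + 7.3584 = 7.849
Degrees of freedom = 2 − 1 = 1; critical value at α = 0.01 is 6.635.
Since 7.849 > 6.635, we reject the null hypothesis — the data do not fit the 15:1 ratio.

7.849; not consistent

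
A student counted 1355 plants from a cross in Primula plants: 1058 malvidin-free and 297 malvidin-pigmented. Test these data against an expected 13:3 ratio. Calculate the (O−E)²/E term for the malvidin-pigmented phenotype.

7.257

The 13:3 ratio has 16 parts, so with N = 1355 the expected counts are:
  malvidin-free: 1355 × 13/16 = 1100.9375
  malvidin-pigmented: 1355 × 3/16 = 254.0625
Contribution of malvidin-pigmented: (297 − 254.0625)² / 254.0625 = 7.2566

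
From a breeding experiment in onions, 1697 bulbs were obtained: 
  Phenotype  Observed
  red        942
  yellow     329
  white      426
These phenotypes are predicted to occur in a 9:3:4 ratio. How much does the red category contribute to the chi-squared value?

The 9:3:4 ratio has 16 parts, so with N = 1697 the expected counts are:
  red: 1697 × 9/16 = 954.5625
  yellow: 1697 × 3/16 = 318.1875
  white: 1697 × 4/16 = 424.25
Contribution of red: (942 − 954.5625)² / 954.5625 = 0.1653

0.165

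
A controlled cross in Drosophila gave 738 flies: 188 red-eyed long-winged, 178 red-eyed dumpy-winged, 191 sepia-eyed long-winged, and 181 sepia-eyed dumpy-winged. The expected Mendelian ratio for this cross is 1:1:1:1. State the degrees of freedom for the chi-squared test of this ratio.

3

A goodness-of-fit test with 4 phenotype classes has df = 4 − 1 = 3.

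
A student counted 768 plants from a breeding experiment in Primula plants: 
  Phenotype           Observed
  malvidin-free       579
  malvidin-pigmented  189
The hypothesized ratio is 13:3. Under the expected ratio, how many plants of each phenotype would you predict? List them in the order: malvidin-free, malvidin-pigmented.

624, 144

Expected counts for N = 768 under a 13:3 ratio (total parts = 16):
  malvidin-free: 768 × 13/16 = 624
  malvidin-pigmented: 768 × 3/16 = 144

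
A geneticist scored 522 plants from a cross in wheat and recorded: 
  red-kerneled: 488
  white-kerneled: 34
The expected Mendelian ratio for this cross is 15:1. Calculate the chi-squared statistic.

0.062

The 15:1 ratio has 16 parts, so with N = 522 the expected counts are:
  red-kerneled: 522 × 15/16 = 489.375
  white-kerneled: 522 × 1/16 = 32.625
χ² = Σ (O − E)² / E
  red-kerneled: (488 − 489.375)² / 489.375 = 0.0039
  white-kerneled: (34 − 32.625)² / 32.625 = 0.0580
χ² = 0.0039 + 0.0580 = 0.0619 ≈ 0.062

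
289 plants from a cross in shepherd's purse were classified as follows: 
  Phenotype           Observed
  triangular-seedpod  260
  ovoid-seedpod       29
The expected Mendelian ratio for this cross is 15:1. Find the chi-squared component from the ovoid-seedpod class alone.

Under the 15:1 hypothesis (Σ ratio = 16, N = 289):
  triangular-seedpod: 289 × 15/16 = 270.9375
  ovoid-seedpod: 289 × 1/16 = 18.0625
Contribution of ovoid-seedpod: (29 − 18.0625)² / 18.0625 = 6.6231

6.623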